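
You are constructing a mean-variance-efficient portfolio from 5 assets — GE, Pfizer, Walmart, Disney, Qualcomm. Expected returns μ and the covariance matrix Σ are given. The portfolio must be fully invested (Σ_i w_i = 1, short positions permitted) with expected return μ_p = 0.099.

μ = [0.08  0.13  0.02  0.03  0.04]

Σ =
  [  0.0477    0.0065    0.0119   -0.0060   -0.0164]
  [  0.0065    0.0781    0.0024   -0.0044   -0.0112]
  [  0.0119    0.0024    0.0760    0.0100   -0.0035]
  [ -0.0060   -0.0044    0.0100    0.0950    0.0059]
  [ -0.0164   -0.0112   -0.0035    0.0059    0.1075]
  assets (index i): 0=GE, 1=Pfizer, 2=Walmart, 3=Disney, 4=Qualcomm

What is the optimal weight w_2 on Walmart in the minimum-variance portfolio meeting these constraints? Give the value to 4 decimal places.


-0.1004

x=Σ⁻¹μ = [1.8065  1.6570  -0.0971  0.4677  0.7915]
y=Σ⁻¹𝟙 = [23.2347  13.2203  8.3124  10.8679  13.8985]
a=μᵀx=0.403685  b=𝟙ᵀx=4.625640  c=𝟙ᵀy=69.533813  D=ac−b²=6.673182
λ₁=(c·0.099−b)/D = (69.533813·0.099−4.625640)/6.673182 = 0.338400
λ₂=(a−b·0.099)/D = (0.403685−4.625640·0.099)/6.673182 = -0.008130
w* = 0.338400·x + -0.008130·y:
  w_0 = 0.338400·1.8065 + -0.008130·23.2347 = 0.4224  (GE)
  w_1 = 0.338400·1.6570 + -0.008130·13.2203 = 0.4533  (Pfizer)
  w_2 = 0.338400·-0.0971 + -0.008130·8.3124 = -0.1004  (Walmart)
  w_3 = 0.338400·0.4677 + -0.008130·10.8679 = 0.0699  (Disney)
  w_4 = 0.338400·0.7915 + -0.008130·13.8985 = 0.1548  (Qualcomm)
Σw_i=1.0000  μᵀw=0.0990
σ²=wᵀΣw=λ₁·μ_p+λ₂ = 0.338400·0.099 + -0.008130 = 0.025372 ≈ 0.0254


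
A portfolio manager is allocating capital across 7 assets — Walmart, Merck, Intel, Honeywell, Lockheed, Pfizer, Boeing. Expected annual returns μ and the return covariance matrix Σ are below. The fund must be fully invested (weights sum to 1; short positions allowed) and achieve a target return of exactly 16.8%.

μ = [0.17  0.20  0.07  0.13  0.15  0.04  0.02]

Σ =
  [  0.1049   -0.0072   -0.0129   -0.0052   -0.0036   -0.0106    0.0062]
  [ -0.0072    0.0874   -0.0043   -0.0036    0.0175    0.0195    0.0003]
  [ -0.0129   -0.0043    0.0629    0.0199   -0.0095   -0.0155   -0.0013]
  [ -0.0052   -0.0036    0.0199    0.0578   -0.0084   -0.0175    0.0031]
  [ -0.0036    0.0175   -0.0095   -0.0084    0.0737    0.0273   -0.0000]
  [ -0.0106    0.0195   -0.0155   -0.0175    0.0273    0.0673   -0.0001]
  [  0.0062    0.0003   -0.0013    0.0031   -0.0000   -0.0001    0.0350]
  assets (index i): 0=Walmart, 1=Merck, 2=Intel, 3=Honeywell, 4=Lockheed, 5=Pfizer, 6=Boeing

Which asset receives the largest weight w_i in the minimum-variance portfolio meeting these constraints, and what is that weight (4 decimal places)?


Honeywell (0.2795)

u=Σ⁻¹μ = [2.1728  2.1420  1.3084  2.5592  1.9041  0.5104  -0.0084]
v=Σ⁻¹𝟙 = [14.4266  7.8186  20.6438  18.2311  9.5535  20.5228  25.1595]
a=μᵀu=1.527928  b=𝟙ᵀu=10.588467  c=𝟙ᵀv=116.355867  D=ac−b²=65.667772
λ₁=(c·0.168−b)/D = (116.355867·0.168−10.588467)/65.667772 = 0.136434
λ₂=(a−b·0.168)/D = (1.527928−10.588467·0.168)/65.667772 = -0.003821
w* = 0.136434·u + -0.003821·v:
  w_0 = 0.136434·2.1728 + -0.003821·14.4266 = 0.2413  (Walmart)
  w_1 = 0.136434·2.1420 + -0.003821·7.8186 = 0.2624  (Merck)
  w_2 = 0.136434·1.3084 + -0.003821·20.6438 = 0.0996  (Intel)
  w_3 = 0.136434·2.5592 + -0.003821·18.2311 = 0.2795  (Honeywell)
  w_4 = 0.136434·1.9041 + -0.003821·9.5535 = 0.2233  (Lockheed)
  w_5 = 0.136434·0.5104 + -0.003821·20.5228 = -0.0088  (Pfizer)
  w_6 = 0.136434·-0.0084 + -0.003821·25.1595 = -0.0973  (Boeing)
Σw_i=1.0000  μᵀw=0.1680
σ²=wᵀΣw=λ₁·μ_p+λ₂ = 0.136434·0.168 + -0.003821 = 0.019100 ≈ 0.0191


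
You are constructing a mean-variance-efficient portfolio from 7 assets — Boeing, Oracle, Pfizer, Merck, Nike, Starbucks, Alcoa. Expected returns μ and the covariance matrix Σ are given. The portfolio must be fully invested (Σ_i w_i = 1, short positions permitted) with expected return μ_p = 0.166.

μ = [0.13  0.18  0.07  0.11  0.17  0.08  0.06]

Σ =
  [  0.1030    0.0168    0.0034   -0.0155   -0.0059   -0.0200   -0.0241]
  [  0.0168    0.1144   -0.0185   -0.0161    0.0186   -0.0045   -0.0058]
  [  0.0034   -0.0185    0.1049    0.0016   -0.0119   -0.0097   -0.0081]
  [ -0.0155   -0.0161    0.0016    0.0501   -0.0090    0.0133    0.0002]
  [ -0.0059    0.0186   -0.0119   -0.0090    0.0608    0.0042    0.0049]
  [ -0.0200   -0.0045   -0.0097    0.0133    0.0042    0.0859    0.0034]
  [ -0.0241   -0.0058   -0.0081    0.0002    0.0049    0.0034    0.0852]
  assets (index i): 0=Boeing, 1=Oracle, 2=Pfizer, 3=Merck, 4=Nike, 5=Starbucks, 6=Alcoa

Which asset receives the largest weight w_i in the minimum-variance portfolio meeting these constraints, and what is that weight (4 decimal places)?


Nike (0.4840)

x=Σ⁻¹μ = [2.1777  1.5774  1.3641  3.6563  3.1635  0.9016  1.3308]
y=Σ⁻¹𝟙 = [19.5629  10.5261  15.0928  29.2081  20.1303  12.2445  17.7072]
a=μᵀx=1.754485  b=𝟙ᵀx=14.171407  c=𝟙ᵀy=124.471959  D=ac−b²=17.555435
λ₁=(c·0.166−b)/D = (124.471959·0.166−14.171407)/17.555435 = 0.369740
λ₂=(a−b·0.166)/D = (1.754485−14.171407·0.166)/17.555435 = -0.034062
w* = 0.369740·x + -0.034062·y:
  w_0 = 0.369740·2.1777 + -0.034062·19.5629 = 0.1388  (Boeing)
  w_1 = 0.369740·1.5774 + -0.034062·10.5261 = 0.2247  (Oracle)
  w_2 = 0.369740·1.3641 + -0.034062·15.0928 = -0.0097  (Pfizer)
  w_3 = 0.369740·3.6563 + -0.034062·29.2081 = 0.3570  (Merck)
  w_4 = 0.369740·3.1635 + -0.034062·20.1303 = 0.4840  (Nike)
  w_5 = 0.369740·0.9016 + -0.034062·12.2445 = -0.0837  (Starbucks)
  w_6 = 0.369740·1.3308 + -0.034062·17.7072 = -0.1111  (Alcoa)
Σw_i=1.0000  μᵀw=0.1660
σ²=wᵀΣw=λ₁·μ_p+λ₂ = 0.369740·0.166 + -0.034062 = 0.027315 ≈ 0.0273


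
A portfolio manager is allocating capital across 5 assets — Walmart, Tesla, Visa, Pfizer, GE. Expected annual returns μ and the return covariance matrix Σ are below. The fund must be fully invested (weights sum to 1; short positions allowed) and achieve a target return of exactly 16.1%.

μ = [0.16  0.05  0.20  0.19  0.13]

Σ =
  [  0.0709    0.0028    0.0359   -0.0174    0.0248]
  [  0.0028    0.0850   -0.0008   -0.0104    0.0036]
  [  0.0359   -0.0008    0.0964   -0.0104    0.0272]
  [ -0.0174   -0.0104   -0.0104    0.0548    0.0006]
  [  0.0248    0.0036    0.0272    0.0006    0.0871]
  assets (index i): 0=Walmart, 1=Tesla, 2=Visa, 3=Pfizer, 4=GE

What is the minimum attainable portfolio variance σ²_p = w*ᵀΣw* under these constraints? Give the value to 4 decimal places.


p=Σ⁻¹μ = [2.4987  1.0966  1.6118  4.7723  0.1995]
q=Σ⁻¹𝟙 = [15.3984  14.4473  6.4667  27.0595  4.2937]
a=μᵀp=1.709664  b=𝟙ᵀp=10.178926  c=𝟙ᵀq=67.665541  D=ac−b²=12.074799
λ₁=(c·0.161−b)/D = (67.665541·0.161−10.178926)/12.074799 = 0.059233
λ₂=(a−b·0.161)/D = (1.709664−10.178926·0.161)/12.074799 = 0.005868
w* = 0.059233·p + 0.005868·q:
  w_0 = 0.059233·2.4987 + 0.005868·15.3984 = 0.2384  (Walmart)
  w_1 = 0.059233·1.0966 + 0.005868·14.4473 = 0.1497  (Tesla)
  w_2 = 0.059233·1.6118 + 0.005868·6.4667 = 0.1334  (Visa)
  w_3 = 0.059233·4.7723 + 0.005868·27.0595 = 0.4415  (Pfizer)
  w_4 = 0.059233·0.1995 + 0.005868·4.2937 = 0.0370  (GE)
Σw_i=1.0000  μᵀw=0.1610
σ²=wᵀΣw=λ₁·μ_p+λ₂ = 0.059233·0.161 + 0.005868 = 0.015405 ≈ 0.0154

0.0154


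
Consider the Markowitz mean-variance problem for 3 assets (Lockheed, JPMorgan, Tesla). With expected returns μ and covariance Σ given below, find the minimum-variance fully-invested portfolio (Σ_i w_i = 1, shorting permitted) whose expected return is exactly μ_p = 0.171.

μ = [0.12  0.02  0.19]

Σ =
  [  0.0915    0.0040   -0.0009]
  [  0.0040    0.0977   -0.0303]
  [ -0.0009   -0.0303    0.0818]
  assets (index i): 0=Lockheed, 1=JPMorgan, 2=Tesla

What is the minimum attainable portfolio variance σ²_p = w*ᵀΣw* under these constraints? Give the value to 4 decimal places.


x=Σ⁻¹μ = [1.2948  0.9902  2.7038]
y=Σ⁻¹𝟙 = [10.4330  15.4049  18.0459]
a=μᵀx=0.688897  b=𝟙ᵀx=4.988791  c=𝟙ᵀy=43.883888  D=ac−b²=5.343423
λ₁=(c·0.171−b)/D = (43.883888·0.171−4.988791)/5.343423 = 0.470738
λ₂=(a−b·0.171)/D = (0.688897−4.988791·0.171)/5.343423 = -0.030727
w* = 0.470738·x + -0.030727·y:
  w_0 = 0.470738·1.2948 + -0.030727·10.4330 = 0.2889  (Lockheed)
  w_1 = 0.470738·0.9902 + -0.030727·15.4049 = -0.0072  (JPMorgan)
  w_2 = 0.470738·2.7038 + -0.030727·18.0459 = 0.7183  (Tesla)
Σw_i=1.0000  μᵀw=0.1710
σ²=wᵀΣw=λ₁·μ_p+λ₂ = 0.470738·0.171 + -0.030727 = 0.049769 ≈ 0.0498

0.0498


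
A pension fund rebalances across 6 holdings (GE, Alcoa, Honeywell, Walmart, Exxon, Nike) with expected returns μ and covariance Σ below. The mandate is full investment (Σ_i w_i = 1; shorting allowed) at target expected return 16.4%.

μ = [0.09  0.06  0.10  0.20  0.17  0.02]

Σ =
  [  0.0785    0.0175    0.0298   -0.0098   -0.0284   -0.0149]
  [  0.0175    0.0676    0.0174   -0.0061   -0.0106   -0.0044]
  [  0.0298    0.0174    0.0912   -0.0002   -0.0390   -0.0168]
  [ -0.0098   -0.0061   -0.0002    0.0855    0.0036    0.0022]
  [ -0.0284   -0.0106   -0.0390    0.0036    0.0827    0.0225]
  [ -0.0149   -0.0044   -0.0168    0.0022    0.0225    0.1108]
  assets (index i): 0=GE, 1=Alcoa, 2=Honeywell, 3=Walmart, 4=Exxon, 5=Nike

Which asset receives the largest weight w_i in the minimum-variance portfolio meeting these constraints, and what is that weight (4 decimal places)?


g=Σ⁻¹μ = [1.8716  0.6996  1.8805  2.4582  3.5760  -0.0299]
h=Σ⁻¹𝟙 = [16.0883  12.1887  15.0002  13.2355  23.2375  8.9656]
a=μᵀg=1.497436  b=𝟙ᵀg=10.456080  c=𝟙ᵀh=88.715796  D=ac−b²=23.516630
λ₁=(c·0.164−b)/D = (88.715796·0.164−10.456080)/23.516630 = 0.174060
λ₂=(a−b·0.164)/D = (1.497436−10.456080·0.164)/23.516630 = -0.009243
w* = 0.174060·g + -0.009243·h:
  w_0 = 0.174060·1.8716 + -0.009243·16.0883 = 0.1771  (GE)
  w_1 = 0.174060·0.6996 + -0.009243·12.1887 = 0.0091  (Alcoa)
  w_2 = 0.174060·1.8805 + -0.009243·15.0002 = 0.1887  (Honeywell)
  w_3 = 0.174060·2.4582 + -0.009243·13.2355 = 0.3055  (Walmart)
  w_4 = 0.174060·3.5760 + -0.009243·23.2375 = 0.4077  (Exxon)
  w_5 = 0.174060·-0.0299 + -0.009243·8.9656 = -0.0881  (Nike)
Σw_i=1.0000  μᵀw=0.1640
σ²=wᵀΣw=λ₁·μ_p+λ₂ = 0.174060·0.164 + -0.009243 = 0.019303 ≈ 0.0193

Exxon (0.4077)


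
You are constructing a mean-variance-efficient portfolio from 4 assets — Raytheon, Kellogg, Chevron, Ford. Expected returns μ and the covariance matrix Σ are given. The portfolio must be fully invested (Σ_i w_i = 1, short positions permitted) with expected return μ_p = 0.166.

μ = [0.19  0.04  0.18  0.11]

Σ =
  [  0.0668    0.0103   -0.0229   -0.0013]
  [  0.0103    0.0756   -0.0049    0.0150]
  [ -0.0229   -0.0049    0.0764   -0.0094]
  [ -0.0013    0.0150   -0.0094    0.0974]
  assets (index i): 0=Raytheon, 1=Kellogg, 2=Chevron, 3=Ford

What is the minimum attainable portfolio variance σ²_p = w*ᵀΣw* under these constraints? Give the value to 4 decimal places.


0.0170

p=Σ⁻¹μ = [4.1938  -0.1072  3.7992  1.5685]
q=Σ⁻¹𝟙 = [21.0460  9.5350  21.3798  11.1428]
a=μᵀp=1.648914  b=𝟙ᵀp=9.454207  c=𝟙ᵀq=63.103556  D=ac−b²=14.670286
λ₁=(c·0.166−b)/D = (63.103556·0.166−9.454207)/14.670286 = 0.069595
λ₂=(a−b·0.166)/D = (1.648914−9.454207·0.166)/14.670286 = 0.005420
w* = 0.069595·p + 0.005420·q:
  w_0 = 0.069595·4.1938 + 0.005420·21.0460 = 0.4059  (Raytheon)
  w_1 = 0.069595·-0.1072 + 0.005420·9.5350 = 0.0442  (Kellogg)
  w_2 = 0.069595·3.7992 + 0.005420·21.3798 = 0.3803  (Chevron)
  w_3 = 0.069595·1.5685 + 0.005420·11.1428 = 0.1696  (Ford)
Σw_i=1.0000  μᵀw=0.1660
σ²=wᵀΣw=λ₁·μ_p+λ₂ = 0.069595·0.166 + 0.005420 = 0.016973 ≈ 0.0170


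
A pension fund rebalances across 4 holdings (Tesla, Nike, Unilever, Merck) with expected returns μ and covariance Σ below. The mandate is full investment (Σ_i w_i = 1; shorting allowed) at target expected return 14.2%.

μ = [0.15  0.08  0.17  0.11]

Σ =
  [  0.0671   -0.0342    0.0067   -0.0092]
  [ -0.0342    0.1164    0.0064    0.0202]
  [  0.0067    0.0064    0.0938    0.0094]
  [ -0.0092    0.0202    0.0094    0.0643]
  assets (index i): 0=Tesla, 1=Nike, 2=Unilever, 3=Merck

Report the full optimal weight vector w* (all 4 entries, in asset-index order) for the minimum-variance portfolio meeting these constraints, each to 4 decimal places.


0.4307  0.0962  0.2943  0.1787

u=Σ⁻¹μ = [2.9246  1.2022  1.3659  1.5518]
v=Σ⁻¹𝟙 = [22.4458  12.4040  6.8215  13.8697]
a=μᵀu=0.937769  b=𝟙ᵀu=7.044498  c=𝟙ᵀv=55.540884  D=ac−b²=2.459560
λ₁=(c·0.142−b)/D = (55.540884·0.142−7.044498)/2.459560 = 0.342463
λ₂=(a−b·0.142)/D = (0.937769−7.044498·0.142)/2.459560 = -0.025431
w* = 0.342463·u + -0.025431·v:
  w_0 = 0.342463·2.9246 + -0.025431·22.4458 = 0.4307  (Tesla)
  w_1 = 0.342463·1.2022 + -0.025431·12.4040 = 0.0962  (Nike)
  w_2 = 0.342463·1.3659 + -0.025431·6.8215 = 0.2943  (Unilever)
  w_3 = 0.342463·1.5518 + -0.025431·13.8697 = 0.1787  (Merck)
Σw_i=1.0000  μᵀw=0.1420
σ²=wᵀΣw=λ₁·μ_p+λ₂ = 0.342463·0.142 + -0.025431 = 0.023198 ≈ 0.0232


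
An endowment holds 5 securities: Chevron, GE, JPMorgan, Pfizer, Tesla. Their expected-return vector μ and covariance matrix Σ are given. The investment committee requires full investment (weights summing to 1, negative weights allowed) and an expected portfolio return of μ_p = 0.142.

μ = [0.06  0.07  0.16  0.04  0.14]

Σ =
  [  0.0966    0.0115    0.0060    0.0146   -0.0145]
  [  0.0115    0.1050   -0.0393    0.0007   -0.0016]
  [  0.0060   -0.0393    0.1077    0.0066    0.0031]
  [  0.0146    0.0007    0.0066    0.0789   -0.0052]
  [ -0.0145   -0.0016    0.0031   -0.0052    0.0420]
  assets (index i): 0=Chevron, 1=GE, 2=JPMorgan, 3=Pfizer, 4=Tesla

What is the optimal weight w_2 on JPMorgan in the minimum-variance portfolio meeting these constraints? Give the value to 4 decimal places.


0.3281

p=Σ⁻¹μ = [0.8304  1.2946  1.7821  0.4294  3.5910]
q=Σ⁻¹𝟙 = [10.5779  13.2120  11.9933  11.4748  28.5002]
a=μᵀp=0.945489  b=𝟙ᵀp=7.927461  c=𝟙ᵀq=75.758157  D=ac−b²=8.783903
λ₁=(c·0.142−b)/D = (75.758157·0.142−7.927461)/8.783903 = 0.322203
λ₂=(a−b·0.142)/D = (0.945489−7.927461·0.142)/8.783903 = -0.020516
w* = 0.322203·p + -0.020516·q:
  w_0 = 0.322203·0.8304 + -0.020516·10.5779 = 0.0506  (Chevron)
  w_1 = 0.322203·1.2946 + -0.020516·13.2120 = 0.1461  (GE)
  w_2 = 0.322203·1.7821 + -0.020516·11.9933 = 0.3281  (JPMorgan)
  w_3 = 0.322203·0.4294 + -0.020516·11.4748 = -0.0971  (Pfizer)
  w_4 = 0.322203·3.5910 + -0.020516·28.5002 = 0.5723  (Tesla)
Σw_i=1.0000  μᵀw=0.1420
σ²=wᵀΣw=λ₁·μ_p+λ₂ = 0.322203·0.142 + -0.020516 = 0.025237 ≈ 0.0252


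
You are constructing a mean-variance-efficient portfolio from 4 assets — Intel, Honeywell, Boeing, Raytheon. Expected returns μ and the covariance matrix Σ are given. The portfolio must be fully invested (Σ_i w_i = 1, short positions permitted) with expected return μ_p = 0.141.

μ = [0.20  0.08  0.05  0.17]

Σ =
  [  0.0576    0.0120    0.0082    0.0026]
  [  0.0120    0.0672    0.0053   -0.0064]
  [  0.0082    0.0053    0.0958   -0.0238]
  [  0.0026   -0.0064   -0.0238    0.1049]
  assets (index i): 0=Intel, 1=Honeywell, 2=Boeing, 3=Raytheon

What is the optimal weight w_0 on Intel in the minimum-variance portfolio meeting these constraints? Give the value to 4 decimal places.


p=Σ⁻¹μ = [3.1478  0.7428  0.6421  1.7336]
q=Σ⁻¹𝟙 = [12.4099  12.9422  11.8141  12.6953]
a=μᵀp=1.015798  b=𝟙ᵀp=6.266269  c=𝟙ᵀq=49.861574  D=ac−b²=11.383139
λ₁=(c·0.141−b)/D = (49.861574·0.141−6.266269)/11.383139 = 0.067136
λ₂=(a−b·0.141)/D = (1.015798−6.266269·0.141)/11.383139 = 0.011618
w* = 0.067136·p + 0.011618·q:
  w_0 = 0.067136·3.1478 + 0.011618·12.4099 = 0.3555  (Intel)
  w_1 = 0.067136·0.7428 + 0.011618·12.9422 = 0.2002  (Honeywell)
  w_2 = 0.067136·0.6421 + 0.011618·11.8141 = 0.1804  (Boeing)
  w_3 = 0.067136·1.7336 + 0.011618·12.6953 = 0.2639  (Raytheon)
Σw_i=1.0000  μᵀw=0.1410
σ²=wᵀΣw=λ₁·μ_p+λ₂ = 0.067136·0.141 + 0.011618 = 0.021084 ≈ 0.0211

0.3555


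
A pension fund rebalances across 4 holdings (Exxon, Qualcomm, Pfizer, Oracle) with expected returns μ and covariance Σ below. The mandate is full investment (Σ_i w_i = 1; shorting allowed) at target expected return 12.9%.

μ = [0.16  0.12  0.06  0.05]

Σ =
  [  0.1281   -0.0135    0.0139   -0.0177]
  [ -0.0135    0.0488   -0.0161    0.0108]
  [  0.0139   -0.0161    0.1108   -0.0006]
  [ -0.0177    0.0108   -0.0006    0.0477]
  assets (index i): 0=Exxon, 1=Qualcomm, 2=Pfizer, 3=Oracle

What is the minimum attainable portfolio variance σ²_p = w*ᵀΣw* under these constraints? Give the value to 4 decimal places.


u=Σ⁻¹μ = [1.6120  2.9405  0.7719  0.9903]
v=Σ⁻¹𝟙 = [11.8342  22.8922  10.9770  20.3106]
a=μᵀu=0.706604  b=𝟙ᵀu=6.314684  c=𝟙ᵀv=66.014001  D=ac−b²=6.770499
λ₁=(c·0.129−b)/D = (66.014001·0.129−6.314684)/6.770499 = 0.325105
λ₂=(a−b·0.129)/D = (0.706604−6.314684·0.129)/6.770499 = -0.015950
w* = 0.325105·u + -0.015950·v:
  w_0 = 0.325105·1.6120 + -0.015950·11.8342 = 0.3353  (Exxon)
  w_1 = 0.325105·2.9405 + -0.015950·22.8922 = 0.5908  (Qualcomm)
  w_2 = 0.325105·0.7719 + -0.015950·10.9770 = 0.0759  (Pfizer)
  w_3 = 0.325105·0.9903 + -0.015950·20.3106 = -0.0020  (Oracle)
Σw_i=1.0000  μᵀw=0.1290
σ²=wᵀΣw=λ₁·μ_p+λ₂ = 0.325105·0.129 + -0.015950 = 0.025988 ≈ 0.0260

0.0260


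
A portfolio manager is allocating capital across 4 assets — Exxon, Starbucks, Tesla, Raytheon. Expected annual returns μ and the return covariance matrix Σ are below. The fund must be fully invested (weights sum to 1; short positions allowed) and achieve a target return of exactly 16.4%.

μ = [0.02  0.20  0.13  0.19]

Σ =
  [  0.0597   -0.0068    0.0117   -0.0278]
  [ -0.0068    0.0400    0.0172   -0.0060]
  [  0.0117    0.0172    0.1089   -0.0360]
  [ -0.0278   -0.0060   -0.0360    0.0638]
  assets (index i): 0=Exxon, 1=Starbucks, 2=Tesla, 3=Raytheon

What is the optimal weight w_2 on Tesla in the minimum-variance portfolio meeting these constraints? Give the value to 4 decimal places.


0.1136

p=Σ⁻¹μ = [3.4439  5.6639  1.9495  6.1114]
q=Σ⁻¹𝟙 = [37.6462  31.6812  14.4117  43.1892]
a=μᵀp=2.616247  b=𝟙ᵀp=17.168634  c=𝟙ᵀq=126.928263  D=ac−b²=37.313647
λ₁=(c·0.164−b)/D = (126.928263·0.164−17.168634)/37.313647 = 0.097755
λ₂=(a−b·0.164)/D = (2.616247−17.168634·0.164)/37.313647 = -0.005344
w* = 0.097755·p + -0.005344·q:
  w_0 = 0.097755·3.4439 + -0.005344·37.6462 = 0.1355  (Exxon)
  w_1 = 0.097755·5.6639 + -0.005344·31.6812 = 0.3844  (Starbucks)
  w_2 = 0.097755·1.9495 + -0.005344·14.4117 = 0.1136  (Tesla)
  w_3 = 0.097755·6.1114 + -0.005344·43.1892 = 0.3666  (Raytheon)
Σw_i=1.0000  μᵀw=0.1640
σ²=wᵀΣw=λ₁·μ_p+λ₂ = 0.097755·0.164 + -0.005344 = 0.010688 ≈ 0.0107


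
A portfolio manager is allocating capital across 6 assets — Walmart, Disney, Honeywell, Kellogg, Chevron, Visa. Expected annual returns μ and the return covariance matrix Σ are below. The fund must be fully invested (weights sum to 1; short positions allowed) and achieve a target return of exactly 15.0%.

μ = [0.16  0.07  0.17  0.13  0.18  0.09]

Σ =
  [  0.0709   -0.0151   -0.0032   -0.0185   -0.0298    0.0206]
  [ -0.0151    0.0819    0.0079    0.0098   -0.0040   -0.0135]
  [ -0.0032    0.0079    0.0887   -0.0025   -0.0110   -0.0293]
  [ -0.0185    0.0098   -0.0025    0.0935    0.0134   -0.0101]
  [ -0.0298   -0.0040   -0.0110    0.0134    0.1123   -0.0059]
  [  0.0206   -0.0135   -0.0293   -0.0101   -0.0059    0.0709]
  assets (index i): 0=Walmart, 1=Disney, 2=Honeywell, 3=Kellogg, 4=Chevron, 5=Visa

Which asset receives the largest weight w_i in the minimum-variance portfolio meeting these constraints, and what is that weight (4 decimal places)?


x=Σ⁻¹μ = [3.7607  1.5350  3.0620  1.8894  2.8477  2.2405]
y=Σ⁻¹𝟙 = [23.0126  17.3692  20.5578  13.9628  17.1670  22.6386]
a=μᵀx=2.189566  b=𝟙ᵀx=15.335391  c=𝟙ᵀy=114.708050  D=ac−b²=15.986608
λ₁=(c·0.150−b)/D = (114.708050·0.150−15.335391)/15.986608 = 0.117024
λ₂=(a−b·0.150)/D = (2.189566−15.335391·0.150)/15.986608 = -0.006927
w* = 0.117024·x + -0.006927·y:
  w_0 = 0.117024·3.7607 + -0.006927·23.0126 = 0.2807  (Walmart)
  w_1 = 0.117024·1.5350 + -0.006927·17.3692 = 0.0593  (Disney)
  w_2 = 0.117024·3.0620 + -0.006927·20.5578 = 0.2159  (Honeywell)
  w_3 = 0.117024·1.8894 + -0.006927·13.9628 = 0.1244  (Kellogg)
  w_4 = 0.117024·2.8477 + -0.006927·17.1670 = 0.2143  (Chevron)
  w_5 = 0.117024·2.2405 + -0.006927·22.6386 = 0.1054  (Visa)
Σw_i=1.0000  μᵀw=0.1500
σ²=wᵀΣw=λ₁·μ_p+λ₂ = 0.117024·0.150 + -0.006927 = 0.010626 ≈ 0.0106

Walmart (0.2807)


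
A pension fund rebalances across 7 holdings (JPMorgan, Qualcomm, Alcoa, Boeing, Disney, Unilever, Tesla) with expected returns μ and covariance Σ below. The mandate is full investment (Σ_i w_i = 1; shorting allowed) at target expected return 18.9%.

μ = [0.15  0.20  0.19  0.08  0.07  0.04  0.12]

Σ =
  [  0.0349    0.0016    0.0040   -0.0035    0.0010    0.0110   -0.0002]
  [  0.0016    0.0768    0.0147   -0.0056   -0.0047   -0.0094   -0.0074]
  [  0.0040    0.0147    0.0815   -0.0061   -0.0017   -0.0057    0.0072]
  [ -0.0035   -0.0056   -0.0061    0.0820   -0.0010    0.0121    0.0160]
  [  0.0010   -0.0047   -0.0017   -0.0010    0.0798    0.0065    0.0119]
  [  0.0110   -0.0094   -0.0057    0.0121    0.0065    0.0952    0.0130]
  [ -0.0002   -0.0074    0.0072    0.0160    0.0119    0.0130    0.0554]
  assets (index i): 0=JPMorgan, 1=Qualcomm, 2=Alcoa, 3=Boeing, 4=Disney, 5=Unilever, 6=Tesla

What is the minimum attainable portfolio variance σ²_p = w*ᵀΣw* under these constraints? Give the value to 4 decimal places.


g=Σ⁻¹μ = [4.1525  2.4981  1.6000  1.1127  0.7561  -0.1644  1.8616]
h=Σ⁻¹𝟙 = [26.1912  14.1308  8.9162  11.9765  11.1782  5.5214  11.7182]
a=μᵀg=1.785249  b=𝟙ᵀg=11.816559  c=𝟙ᵀh=89.632529  D=ac−b²=20.385351
λ₁=(c·0.189−b)/D = (89.632529·0.189−11.816559)/20.385351 = 0.251356
λ₂=(a−b·0.189)/D = (1.785249−11.816559·0.189)/20.385351 = -0.021981
w* = 0.251356·g + -0.021981·h:
  w_0 = 0.251356·4.1525 + -0.021981·26.1912 = 0.4681  (JPMorgan)
  w_1 = 0.251356·2.4981 + -0.021981·14.1308 = 0.3173  (Qualcomm)
  w_2 = 0.251356·1.6000 + -0.021981·8.9162 = 0.2062  (Alcoa)
  w_3 = 0.251356·1.1127 + -0.021981·11.9765 = 0.0164  (Boeing)
  w_4 = 0.251356·0.7561 + -0.021981·11.1782 = -0.0557  (Disney)
  w_5 = 0.251356·-0.1644 + -0.021981·5.5214 = -0.1627  (Unilever)
  w_6 = 0.251356·1.8616 + -0.021981·11.7182 = 0.2104  (Tesla)
Σw_i=1.0000  μᵀw=0.1890
σ²=wᵀΣw=λ₁·μ_p+λ₂ = 0.251356·0.189 + -0.021981 = 0.025526 ≈ 0.0255

0.0255


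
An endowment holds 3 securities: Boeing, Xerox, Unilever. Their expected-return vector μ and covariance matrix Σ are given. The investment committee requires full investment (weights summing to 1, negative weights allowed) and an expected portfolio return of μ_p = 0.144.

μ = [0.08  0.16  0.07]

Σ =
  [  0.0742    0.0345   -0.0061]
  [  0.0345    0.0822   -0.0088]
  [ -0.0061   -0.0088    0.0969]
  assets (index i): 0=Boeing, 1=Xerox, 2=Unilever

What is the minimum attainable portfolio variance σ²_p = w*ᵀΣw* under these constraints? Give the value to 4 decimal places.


0.0553

u=Σ⁻¹μ = [0.2520  1.9386  0.9143]
v=Σ⁻¹𝟙 = [10.1921  9.1502  11.7925]
a=μᵀu=0.394335  b=𝟙ᵀu=3.104875  c=𝟙ᵀv=31.134790  D=ac−b²=2.637297
λ₁=(c·0.144−b)/D = (31.134790·0.144−3.104875)/2.637297 = 0.522707
λ₂=(a−b·0.144)/D = (0.394335−3.104875·0.144)/2.637297 = -0.020008
w* = 0.522707·u + -0.020008·v:
  w_0 = 0.522707·0.2520 + -0.020008·10.1921 = -0.0722  (Boeing)
  w_1 = 0.522707·1.9386 + -0.020008·9.1502 = 0.8302  (Xerox)
  w_2 = 0.522707·0.9143 + -0.020008·11.7925 = 0.2420  (Unilever)
Σw_i=1.0000  μᵀw=0.1440
σ²=wᵀΣw=λ₁·μ_p+λ₂ = 0.522707·0.144 + -0.020008 = 0.055262 ≈ 0.0553


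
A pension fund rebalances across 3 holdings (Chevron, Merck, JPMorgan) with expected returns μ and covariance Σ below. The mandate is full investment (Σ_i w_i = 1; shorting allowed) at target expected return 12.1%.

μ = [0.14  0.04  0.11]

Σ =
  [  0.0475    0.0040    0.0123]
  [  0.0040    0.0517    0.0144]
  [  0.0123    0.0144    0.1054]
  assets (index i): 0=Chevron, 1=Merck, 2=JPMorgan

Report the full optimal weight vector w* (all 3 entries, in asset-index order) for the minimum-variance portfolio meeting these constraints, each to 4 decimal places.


p=Σ⁻¹μ = [2.7417  0.3742  0.6726]
q=Σ⁻¹𝟙 = [18.3442  16.5048  5.0920]
a=μᵀp=0.472789  b=𝟙ᵀp=3.788500  c=𝟙ᵀq=39.941001  D=ac−b²=4.530931
λ₁=(c·0.121−b)/D = (39.941001·0.121−3.788500)/4.530931 = 0.230496
λ₂=(a−b·0.121)/D = (0.472789−3.788500·0.121)/4.530931 = 0.003174
w* = 0.230496·p + 0.003174·q:
  w_0 = 0.230496·2.7417 + 0.003174·18.3442 = 0.6902  (Chevron)
  w_1 = 0.230496·0.3742 + 0.003174·16.5048 = 0.1386  (Merck)
  w_2 = 0.230496·0.6726 + 0.003174·5.0920 = 0.1712  (JPMorgan)
Σw_i=1.0000  μᵀw=0.1210
σ²=wᵀΣw=λ₁·μ_p+λ₂ = 0.230496·0.121 + 0.003174 = 0.031064 ≈ 0.0311

0.6902  0.1386  0.1712


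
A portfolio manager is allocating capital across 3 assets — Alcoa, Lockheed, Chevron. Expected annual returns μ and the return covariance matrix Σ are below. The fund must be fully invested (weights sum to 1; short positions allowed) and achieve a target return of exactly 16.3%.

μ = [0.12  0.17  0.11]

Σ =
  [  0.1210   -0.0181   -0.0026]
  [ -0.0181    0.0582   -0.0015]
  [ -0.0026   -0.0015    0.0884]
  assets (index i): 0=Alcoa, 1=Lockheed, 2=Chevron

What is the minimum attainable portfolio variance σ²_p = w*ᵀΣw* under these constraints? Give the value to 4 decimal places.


0.0409

g=Σ⁻¹μ = [1.5342  3.4328  1.3477]
h=Σ⁻¹𝟙 = [11.6826  21.1250  12.0143]
a=μᵀg=0.915934  b=𝟙ᵀg=6.314745  c=𝟙ᵀh=44.821969  D=ac−b²=1.177941
λ₁=(c·0.163−b)/D = (44.821969·0.163−6.314745)/1.177941 = 0.841498
λ₂=(a−b·0.163)/D = (0.915934−6.314745·0.163)/1.177941 = -0.096244
w* = 0.841498·g + -0.096244·h:
  w_0 = 0.841498·1.5342 + -0.096244·11.6826 = 0.1666  (Alcoa)
  w_1 = 0.841498·3.4328 + -0.096244·21.1250 = 0.8556  (Lockheed)
  w_2 = 0.841498·1.3477 + -0.096244·12.0143 = -0.0222  (Chevron)
Σw_i=1.0000  μᵀw=0.1630
σ²=wᵀΣw=λ₁·μ_p+λ₂ = 0.841498·0.163 + -0.096244 = 0.040920 ≈ 0.0409


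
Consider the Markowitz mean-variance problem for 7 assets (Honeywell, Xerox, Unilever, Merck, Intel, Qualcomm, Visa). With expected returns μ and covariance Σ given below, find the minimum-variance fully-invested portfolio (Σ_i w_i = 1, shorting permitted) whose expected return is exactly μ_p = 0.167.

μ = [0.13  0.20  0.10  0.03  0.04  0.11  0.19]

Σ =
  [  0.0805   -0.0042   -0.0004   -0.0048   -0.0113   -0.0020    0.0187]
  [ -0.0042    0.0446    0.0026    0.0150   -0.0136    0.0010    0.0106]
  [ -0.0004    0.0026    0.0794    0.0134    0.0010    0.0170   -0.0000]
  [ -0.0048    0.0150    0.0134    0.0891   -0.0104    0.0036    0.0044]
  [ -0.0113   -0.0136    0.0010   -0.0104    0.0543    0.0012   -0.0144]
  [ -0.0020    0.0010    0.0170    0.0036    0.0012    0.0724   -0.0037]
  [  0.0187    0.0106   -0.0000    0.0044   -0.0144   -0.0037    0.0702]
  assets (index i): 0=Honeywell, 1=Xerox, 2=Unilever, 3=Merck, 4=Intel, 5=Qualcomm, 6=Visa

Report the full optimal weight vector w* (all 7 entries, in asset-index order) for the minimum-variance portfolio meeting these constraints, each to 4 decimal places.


g=Σ⁻¹μ = [1.7938  5.0521  0.8342  -0.3745  2.8256  1.3845  2.1419]
h=Σ⁻¹𝟙 = [16.4895  27.3801  7.2765  9.2083  33.4205  11.8140  12.6192]
a=μᵀg=1.988078  b=𝟙ᵀg=13.657569  c=𝟙ᵀh=118.208141  D=ac−b²=48.477766
λ₁=(c·0.167−b)/D = (118.208141·0.167−13.657569)/48.477766 = 0.125484
λ₂=(a−b·0.167)/D = (1.988078−13.657569·0.167)/48.477766 = -0.006039
w* = 0.125484·g + -0.006039·h:
  w_0 = 0.125484·1.7938 + -0.006039·16.4895 = 0.1255  (Honeywell)
  w_1 = 0.125484·5.0521 + -0.006039·27.3801 = 0.4686  (Xerox)
  w_2 = 0.125484·0.8342 + -0.006039·7.2765 = 0.0607  (Unilever)
  w_3 = 0.125484·-0.3745 + -0.006039·9.2083 = -0.1026  (Merck)
  w_4 = 0.125484·2.8256 + -0.006039·33.4205 = 0.1528  (Intel)
  w_5 = 0.125484·1.3845 + -0.006039·11.8140 = 0.1024  (Qualcomm)
  w_6 = 0.125484·2.1419 + -0.006039·12.6192 = 0.1926  (Visa)
Σw_i=1.0000  μᵀw=0.1670
σ²=wᵀΣw=λ₁·μ_p+λ₂ = 0.125484·0.167 + -0.006039 = 0.014917 ≈ 0.0149

0.1255  0.4686  0.0607  -0.1026  0.1528  0.1024  0.1926


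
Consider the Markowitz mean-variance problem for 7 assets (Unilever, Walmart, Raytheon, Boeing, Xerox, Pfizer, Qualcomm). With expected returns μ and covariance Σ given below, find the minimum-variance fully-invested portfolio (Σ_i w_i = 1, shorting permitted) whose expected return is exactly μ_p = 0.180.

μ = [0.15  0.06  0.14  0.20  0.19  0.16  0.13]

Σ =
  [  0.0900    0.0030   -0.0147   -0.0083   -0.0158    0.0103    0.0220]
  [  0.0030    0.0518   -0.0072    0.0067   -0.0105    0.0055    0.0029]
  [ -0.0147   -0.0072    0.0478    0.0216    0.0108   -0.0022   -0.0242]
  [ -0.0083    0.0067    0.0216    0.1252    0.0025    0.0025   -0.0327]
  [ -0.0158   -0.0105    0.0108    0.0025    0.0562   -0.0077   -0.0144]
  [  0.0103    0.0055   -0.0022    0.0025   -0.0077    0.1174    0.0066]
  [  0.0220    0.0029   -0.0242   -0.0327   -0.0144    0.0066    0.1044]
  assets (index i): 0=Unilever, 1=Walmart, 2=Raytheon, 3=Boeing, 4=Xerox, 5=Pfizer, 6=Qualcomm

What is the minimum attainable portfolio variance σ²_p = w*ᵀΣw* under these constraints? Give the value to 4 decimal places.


u=Σ⁻¹μ = [2.3482  1.9442  3.5686  1.5875  4.4746  1.2484  2.5591]
v=Σ⁻¹𝟙 = [15.1930  25.3193  29.8832  6.4656  26.3056  7.1456  17.8024]
a=μᵀu=2.668581  b=𝟙ᵀu=17.730536  c=𝟙ᵀv=128.114627  D=ac−b²=27.512402
λ₁=(c·0.180−b)/D = (128.114627·0.180−17.730536)/27.512402 = 0.193734
λ₂=(a−b·0.180)/D = (2.668581−17.730536·0.180)/27.512402 = -0.019007
w* = 0.193734·u + -0.019007·v:
  w_0 = 0.193734·2.3482 + -0.019007·15.1930 = 0.1662  (Unilever)
  w_1 = 0.193734·1.9442 + -0.019007·25.3193 = -0.1046  (Walmart)
  w_2 = 0.193734·3.5686 + -0.019007·29.8832 = 0.1234  (Raytheon)
  w_3 = 0.193734·1.5875 + -0.019007·6.4656 = 0.1847  (Boeing)
  w_4 = 0.193734·4.4746 + -0.019007·26.3056 = 0.3669  (Xerox)
  w_5 = 0.193734·1.2484 + -0.019007·7.1456 = 0.1061  (Pfizer)
  w_6 = 0.193734·2.5591 + -0.019007·17.8024 = 0.1574  (Qualcomm)
Σw_i=1.0000  μᵀw=0.1800
σ²=wᵀΣw=λ₁·μ_p+λ₂ = 0.193734·0.180 + -0.019007 = 0.015866 ≈ 0.0159

0.0159


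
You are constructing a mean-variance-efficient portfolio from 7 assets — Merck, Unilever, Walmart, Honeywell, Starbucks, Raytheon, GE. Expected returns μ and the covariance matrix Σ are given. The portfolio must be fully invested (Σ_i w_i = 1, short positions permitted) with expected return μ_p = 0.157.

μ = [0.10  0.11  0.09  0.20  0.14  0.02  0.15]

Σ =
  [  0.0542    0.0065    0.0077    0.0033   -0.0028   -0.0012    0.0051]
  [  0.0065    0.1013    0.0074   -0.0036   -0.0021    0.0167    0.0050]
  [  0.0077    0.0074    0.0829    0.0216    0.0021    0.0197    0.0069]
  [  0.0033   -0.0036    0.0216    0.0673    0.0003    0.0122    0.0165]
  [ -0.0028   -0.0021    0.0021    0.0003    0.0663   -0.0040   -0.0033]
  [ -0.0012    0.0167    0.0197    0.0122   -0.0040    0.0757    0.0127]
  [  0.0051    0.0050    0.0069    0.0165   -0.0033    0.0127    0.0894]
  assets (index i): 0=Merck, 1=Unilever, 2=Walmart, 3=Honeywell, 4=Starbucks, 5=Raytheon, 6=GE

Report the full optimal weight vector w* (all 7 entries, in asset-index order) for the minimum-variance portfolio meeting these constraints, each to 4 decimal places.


x=Σ⁻¹μ = [1.5207  1.1500  0.0997  2.7220  2.2244  -0.5089  1.1711]
y=Σ⁻¹𝟙 = [16.7790  7.3624  4.2028  9.6614  16.7364  8.9005  7.0626]
a=μᵀx=1.308825  b=𝟙ᵀx=8.378806  c=𝟙ᵀy=70.705225  D=ac−b²=22.336391
λ₁=(c·0.157−b)/D = (70.705225·0.157−8.378806)/22.336391 = 0.121860
λ₂=(a−b·0.157)/D = (1.308825−8.378806·0.157)/22.336391 = -0.000298
w* = 0.121860·x + -0.000298·y:
  w_0 = 0.121860·1.5207 + -0.000298·16.7790 = 0.1803  (Merck)
  w_1 = 0.121860·1.1500 + -0.000298·7.3624 = 0.1379  (Unilever)
  w_2 = 0.121860·0.0997 + -0.000298·4.2028 = 0.0109  (Walmart)
  w_3 = 0.121860·2.7220 + -0.000298·9.6614 = 0.3288  (Honeywell)
  w_4 = 0.121860·2.2244 + -0.000298·16.7364 = 0.2661  (Starbucks)
  w_5 = 0.121860·-0.5089 + -0.000298·8.9005 = -0.0647  (Raytheon)
  w_6 = 0.121860·1.1711 + -0.000298·7.0626 = 0.1406  (GE)
Σw_i=1.0000  μᵀw=0.1570
σ²=wᵀΣw=λ₁·μ_p+λ₂ = 0.121860·0.157 + -0.000298 = 0.018834 ≈ 0.0188

0.1803  0.1379  0.0109  0.3288  0.2661  -0.0647  0.1406


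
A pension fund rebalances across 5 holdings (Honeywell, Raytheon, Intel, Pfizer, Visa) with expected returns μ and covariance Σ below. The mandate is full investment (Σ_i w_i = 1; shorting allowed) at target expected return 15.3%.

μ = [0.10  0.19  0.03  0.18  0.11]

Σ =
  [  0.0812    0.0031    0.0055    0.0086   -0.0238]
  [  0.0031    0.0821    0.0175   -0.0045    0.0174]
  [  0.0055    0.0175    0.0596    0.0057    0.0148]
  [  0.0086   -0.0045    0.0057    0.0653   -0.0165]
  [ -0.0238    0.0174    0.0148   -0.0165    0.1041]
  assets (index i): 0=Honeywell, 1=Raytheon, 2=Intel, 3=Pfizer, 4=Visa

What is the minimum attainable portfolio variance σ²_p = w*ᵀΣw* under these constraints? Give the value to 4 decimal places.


0.0188

p=Σ⁻¹μ = [1.3487  2.3106  -1.0159  3.2404  1.6369]
q=Σ⁻¹𝟙 = [13.4184  8.0866  8.4112  16.5931  12.7565]
a=μᵀp=1.306727  b=𝟙ᵀp=7.520612  c=𝟙ᵀq=59.265818  D=ac−b²=20.884636
λ₁=(c·0.153−b)/D = (59.265818·0.153−7.520612)/20.884636 = 0.074076
λ₂=(a−b·0.153)/D = (1.306727−7.520612·0.153)/20.884636 = 0.007473
w* = 0.074076·p + 0.007473·q:
  w_0 = 0.074076·1.3487 + 0.007473·13.4184 = 0.2002  (Honeywell)
  w_1 = 0.074076·2.3106 + 0.007473·8.0866 = 0.2316  (Raytheon)
  w_2 = 0.074076·-1.0159 + 0.007473·8.4112 = -0.0124  (Intel)
  w_3 = 0.074076·3.2404 + 0.007473·16.5931 = 0.3640  (Pfizer)
  w_4 = 0.074076·1.6369 + 0.007473·12.7565 = 0.2166  (Visa)
Σw_i=1.0000  μᵀw=0.1530
σ²=wᵀΣw=λ₁·μ_p+λ₂ = 0.074076·0.153 + 0.007473 = 0.018807 ≈ 0.0188


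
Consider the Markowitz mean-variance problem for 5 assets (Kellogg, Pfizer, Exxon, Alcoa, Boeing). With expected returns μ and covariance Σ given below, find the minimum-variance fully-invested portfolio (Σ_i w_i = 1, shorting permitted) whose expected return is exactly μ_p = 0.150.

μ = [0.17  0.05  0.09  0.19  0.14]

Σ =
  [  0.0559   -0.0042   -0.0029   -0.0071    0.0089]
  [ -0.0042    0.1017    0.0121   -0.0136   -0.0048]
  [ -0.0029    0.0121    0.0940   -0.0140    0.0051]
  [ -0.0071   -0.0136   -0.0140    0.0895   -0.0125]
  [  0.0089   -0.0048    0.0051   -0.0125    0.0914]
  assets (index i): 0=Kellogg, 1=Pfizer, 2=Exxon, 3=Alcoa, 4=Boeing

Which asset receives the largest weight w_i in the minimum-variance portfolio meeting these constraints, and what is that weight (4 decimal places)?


p=Σ⁻¹μ = [3.3007  0.9443  1.2911  2.9525  1.5917]
q=Σ⁻¹𝟙 = [19.8833  12.2102  11.7456  18.0436  11.4583]
a=μᵀp=1.508334  b=𝟙ᵀp=10.080216  c=𝟙ᵀq=73.341014  D=ac−b²=9.011967
λ₁=(c·0.150−b)/D = (73.341014·0.150−10.080216)/9.011967 = 0.102190
λ₂=(a−b·0.150)/D = (1.508334−10.080216·0.150)/9.011967 = -0.000410
w* = 0.102190·p + -0.000410·q:
  w_0 = 0.102190·3.3007 + -0.000410·19.8833 = 0.3291  (Kellogg)
  w_1 = 0.102190·0.9443 + -0.000410·12.2102 = 0.0915  (Pfizer)
  w_2 = 0.102190·1.2911 + -0.000410·11.7456 = 0.1271  (Exxon)
  w_3 = 0.102190·2.9525 + -0.000410·18.0436 = 0.2943  (Alcoa)
  w_4 = 0.102190·1.5917 + -0.000410·11.4583 = 0.1580  (Boeing)
Σw_i=1.0000  μᵀw=0.1500
σ²=wᵀΣw=λ₁·μ_p+λ₂ = 0.102190·0.150 + -0.000410 = 0.014918 ≈ 0.0149

Kellogg (0.3291)


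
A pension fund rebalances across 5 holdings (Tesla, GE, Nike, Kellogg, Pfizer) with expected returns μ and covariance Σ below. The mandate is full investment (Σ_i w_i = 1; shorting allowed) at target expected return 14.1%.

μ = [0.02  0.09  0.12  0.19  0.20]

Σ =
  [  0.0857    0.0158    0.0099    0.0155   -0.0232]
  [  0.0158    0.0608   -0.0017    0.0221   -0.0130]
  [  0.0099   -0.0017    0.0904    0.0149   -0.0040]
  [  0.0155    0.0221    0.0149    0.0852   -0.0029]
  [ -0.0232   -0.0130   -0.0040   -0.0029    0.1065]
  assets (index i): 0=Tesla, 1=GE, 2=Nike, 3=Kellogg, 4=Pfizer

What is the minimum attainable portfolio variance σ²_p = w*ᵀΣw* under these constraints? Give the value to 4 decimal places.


x=Σ⁻¹μ = [0.1288  1.3072  1.1464  1.7404  2.1560]
y=Σ⁻¹𝟙 = [10.6750  15.3147  10.0553  4.5435  14.0859]
a=μᵀx=1.019682  b=𝟙ᵀx=6.478907  c=𝟙ᵀy=54.674421  D=ac−b²=13.774305
λ₁=(c·0.141−b)/D = (54.674421·0.141−6.478907)/13.774305 = 0.089310
λ₂=(a−b·0.141)/D = (1.019682−6.478907·0.141)/13.774305 = 0.007707
w* = 0.089310·x + 0.007707·y:
  w_0 = 0.089310·0.1288 + 0.007707·10.6750 = 0.0938  (Tesla)
  w_1 = 0.089310·1.3072 + 0.007707·15.3147 = 0.2348  (GE)
  w_2 = 0.089310·1.1464 + 0.007707·10.0553 = 0.1799  (Nike)
  w_3 = 0.089310·1.7404 + 0.007707·4.5435 = 0.1905  (Kellogg)
  w_4 = 0.089310·2.1560 + 0.007707·14.0859 = 0.3011  (Pfizer)
Σw_i=1.0000  μᵀw=0.1410
σ²=wᵀΣw=λ₁·μ_p+λ₂ = 0.089310·0.141 + 0.007707 = 0.020300 ≈ 0.0203

0.0203


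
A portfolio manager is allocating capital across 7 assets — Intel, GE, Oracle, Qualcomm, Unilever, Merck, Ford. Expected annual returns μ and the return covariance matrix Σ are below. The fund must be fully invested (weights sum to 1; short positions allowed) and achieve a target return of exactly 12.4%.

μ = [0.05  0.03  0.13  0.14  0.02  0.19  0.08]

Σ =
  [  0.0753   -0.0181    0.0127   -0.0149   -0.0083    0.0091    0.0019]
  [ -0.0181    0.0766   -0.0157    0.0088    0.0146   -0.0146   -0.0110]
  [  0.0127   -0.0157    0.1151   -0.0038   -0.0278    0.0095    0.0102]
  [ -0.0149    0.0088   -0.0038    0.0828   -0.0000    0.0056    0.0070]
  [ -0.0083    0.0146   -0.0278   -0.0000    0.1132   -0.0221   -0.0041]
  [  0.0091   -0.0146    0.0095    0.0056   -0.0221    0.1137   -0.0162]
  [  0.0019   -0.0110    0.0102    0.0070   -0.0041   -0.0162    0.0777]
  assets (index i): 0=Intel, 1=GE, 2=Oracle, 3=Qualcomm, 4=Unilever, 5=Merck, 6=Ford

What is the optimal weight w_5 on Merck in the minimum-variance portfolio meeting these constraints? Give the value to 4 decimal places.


0.2855

u=Σ⁻¹μ = [0.8534  1.0493  1.1509  1.5461  0.8064  1.9082  1.3073]
v=Σ⁻¹𝟙 = [18.1197  20.5847  10.5164  11.3298  13.3188  13.4846  16.4541]
a=μᵀu=0.923491  b=𝟙ᵀu=8.621605  c=𝟙ᵀv=103.808055  D=ac−b²=21.533705
λ₁=(c·0.124−b)/D = (103.808055·0.124−8.621605)/21.533705 = 0.197393
λ₂=(a−b·0.124)/D = (0.923491−8.621605·0.124)/21.533705 = -0.006761
w* = 0.197393·u + -0.006761·v:
  w_0 = 0.197393·0.8534 + -0.006761·18.1197 = 0.0459  (Intel)
  w_1 = 0.197393·1.0493 + -0.006761·20.5847 = 0.0679  (GE)
  w_2 = 0.197393·1.1509 + -0.006761·10.5164 = 0.1561  (Oracle)
  w_3 = 0.197393·1.5461 + -0.006761·11.3298 = 0.2286  (Qualcomm)
  w_4 = 0.197393·0.8064 + -0.006761·13.3188 = 0.0691  (Unilever)
  w_5 = 0.197393·1.9082 + -0.006761·13.4846 = 0.2855  (Merck)
  w_6 = 0.197393·1.3073 + -0.006761·16.4541 = 0.1468  (Ford)
Σw_i=1.0000  μᵀw=0.1240
σ²=wᵀΣw=λ₁·μ_p+λ₂ = 0.197393·0.124 + -0.006761 = 0.017716 ≈ 0.0177


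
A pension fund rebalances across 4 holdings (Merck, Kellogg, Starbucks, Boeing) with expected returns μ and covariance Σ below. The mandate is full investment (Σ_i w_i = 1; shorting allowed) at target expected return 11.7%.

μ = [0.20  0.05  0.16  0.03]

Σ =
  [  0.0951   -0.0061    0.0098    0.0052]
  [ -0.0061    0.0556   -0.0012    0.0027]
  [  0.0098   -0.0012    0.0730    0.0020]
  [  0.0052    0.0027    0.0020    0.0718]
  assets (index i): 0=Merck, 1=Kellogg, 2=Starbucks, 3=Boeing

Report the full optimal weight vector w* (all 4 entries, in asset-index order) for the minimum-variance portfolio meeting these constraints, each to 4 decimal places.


0.2577  0.3019  0.2859  0.1546

g=Σ⁻¹μ = [1.9669  1.1483  1.9417  0.1781]
h=Σ⁻¹𝟙 = [9.7777  18.7341  12.3605  12.1707]
a=μᵀg=0.766812  b=𝟙ᵀg=5.235045  c=𝟙ᵀh=53.042955  D=ac−b²=13.268258
λ₁=(c·0.117−b)/D = (53.042955·0.117−5.235045)/13.268258 = 0.073181
λ₂=(a−b·0.117)/D = (0.766812−5.235045·0.117)/13.268258 = 0.011630
w* = 0.073181·g + 0.011630·h:
  w_0 = 0.073181·1.9669 + 0.011630·9.7777 = 0.2577  (Merck)
  w_1 = 0.073181·1.1483 + 0.011630·18.7341 = 0.3019  (Kellogg)
  w_2 = 0.073181·1.9417 + 0.011630·12.3605 = 0.2859  (Starbucks)
  w_3 = 0.073181·0.1781 + 0.011630·12.1707 = 0.1546  (Boeing)
Σw_i=1.0000  μᵀw=0.1170
σ²=wᵀΣw=λ₁·μ_p+λ₂ = 0.073181·0.117 + 0.011630 = 0.020192 ≈ 0.0202
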